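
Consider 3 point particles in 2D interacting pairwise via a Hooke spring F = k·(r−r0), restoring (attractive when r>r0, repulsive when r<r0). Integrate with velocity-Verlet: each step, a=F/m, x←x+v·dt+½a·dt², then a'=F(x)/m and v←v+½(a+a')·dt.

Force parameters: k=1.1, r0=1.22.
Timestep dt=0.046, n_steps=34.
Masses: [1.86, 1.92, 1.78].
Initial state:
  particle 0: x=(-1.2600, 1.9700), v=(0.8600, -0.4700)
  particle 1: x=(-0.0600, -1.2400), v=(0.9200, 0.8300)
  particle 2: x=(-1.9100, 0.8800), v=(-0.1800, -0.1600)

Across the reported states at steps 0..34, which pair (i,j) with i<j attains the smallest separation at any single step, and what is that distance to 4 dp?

pair (0,1), distance 0.3466

step 0: x0=(-1.2600, 1.9700) x1=(-0.0600, -1.2400) x2=(-1.9100, 0.8800)
step 1: x0=(-1.2200, 1.9471) x1=(-0.0188, -1.1998) x2=(-1.9176, 0.8719)
step 2: x0=(-1.1790, 1.9215) x1=(0.0202, -1.1558) x2=(-1.9237, 0.8623)
step 3: x0=(-1.1372, 1.8935) x1=(0.0569, -1.1081) x2=(-1.9283, 0.8513)
step 4: x0=(-1.0945, 1.8631) x1=(0.0914, -1.0567) x2=(-1.9315, 0.8390)
step 5: x0=(-1.0510, 1.8303) x1=(0.1237, -1.0019) x2=(-1.9330, 0.8253)
step 6: x0=(-1.0066, 1.7953) x1=(0.1536, -0.9438) x2=(-1.9329, 0.8105)
step 7: x0=(-0.9616, 1.7581) x1=(0.1814, -0.8826) x2=(-1.9313, 0.7945)
step 8: x0=(-0.9158, 1.7189) x1=(0.2069, -0.8184) x2=(-1.9279, 0.7775)
step 9: x0=(-0.8694, 1.6778) x1=(0.2303, -0.7514) x2=(-1.9229, 0.7594)
step 10: x0=(-0.8225, 1.6348) x1=(0.2516, -0.6819) x2=(-1.9162, 0.7405)
step 11: x0=(-0.7750, 1.5903) x1=(0.2708, -0.6099) x2=(-1.9079, 0.7207)
step 12: x0=(-0.7270, 1.5441) x1=(0.2880, -0.5358) x2=(-1.8978, 0.7002)
step 13: x0=(-0.6787, 1.4966) x1=(0.3032, -0.4598) x2=(-1.8860, 0.6790)
step 14: x0=(-0.6301, 1.4479) x1=(0.3166, -0.3819) x2=(-1.8725, 0.6573)
step 15: x0=(-0.5813, 1.3980) x1=(0.3282, -0.3026) x2=(-1.8573, 0.6350)
step 16: x0=(-0.5324, 1.3472) x1=(0.3381, -0.2219) x2=(-1.8404, 0.6124)
step 17: x0=(-0.4834, 1.2956) x1=(0.3464, -0.1402) x2=(-1.8218, 0.5894)
step 18: x0=(-0.4344, 1.2433) x1=(0.3532, -0.0576) x2=(-1.8016, 0.5661)
step 19: x0=(-0.3856, 1.1905) x1=(0.3586, 0.0257) x2=(-1.7797, 0.5426)
step 20: x0=(-0.3371, 1.1374) x1=(0.3627, 0.1094) x2=(-1.7562, 0.5190)
step 21: x0=(-0.2889, 1.0842) x1=(0.3658, 0.1934) x2=(-1.7312, 0.4954)
step 22: x0=(-0.2412, 1.0308) x1=(0.3678, 0.2774) x2=(-1.7045, 0.4717)
step 23: x0=(-0.1941, 0.9776) x1=(0.3690, 0.3612) x2=(-1.6763, 0.4481)
step 24: x0=(-0.1477, 0.9246) x1=(0.3695, 0.4448) x2=(-1.6466, 0.4247)
step 25: x0=(-0.1022, 0.8718) x1=(0.3694, 0.5279) x2=(-1.6153, 0.4013)
step 26: x0=(-0.0579, 0.8194) x1=(0.3691, 0.6106) x2=(-1.5827, 0.3782)
step 27: x0=(-0.0147, 0.7673) x1=(0.3687, 0.6927) x2=(-1.5486, 0.3553)
step 28: x0=(0.0269, 0.7153) x1=(0.3684, 0.7744) x2=(-1.5131, 0.3327)
step 29: x0=(0.0670, 0.6629) x1=(0.3683, 0.8562) x2=(-1.4762, 0.3105)
step 30: x0=(0.1058, 0.6099) x1=(0.3683, 0.9383) x2=(-1.4380, 0.2886)
step 31: x0=(0.1435, 0.5560) x1=(0.3681, 1.0208) x2=(-1.3984, 0.2671)
step 32: x0=(0.1804, 0.5012) x1=(0.3675, 1.1038) x2=(-1.3576, 0.2461)
step 33: x0=(0.2167, 0.4457) x1=(0.3663, 1.1870) x2=(-1.3155, 0.2255)
step 34: x0=(0.2524, 0.3895) x1=(0.3645, 1.2704) x2=(-1.2722, 0.2055)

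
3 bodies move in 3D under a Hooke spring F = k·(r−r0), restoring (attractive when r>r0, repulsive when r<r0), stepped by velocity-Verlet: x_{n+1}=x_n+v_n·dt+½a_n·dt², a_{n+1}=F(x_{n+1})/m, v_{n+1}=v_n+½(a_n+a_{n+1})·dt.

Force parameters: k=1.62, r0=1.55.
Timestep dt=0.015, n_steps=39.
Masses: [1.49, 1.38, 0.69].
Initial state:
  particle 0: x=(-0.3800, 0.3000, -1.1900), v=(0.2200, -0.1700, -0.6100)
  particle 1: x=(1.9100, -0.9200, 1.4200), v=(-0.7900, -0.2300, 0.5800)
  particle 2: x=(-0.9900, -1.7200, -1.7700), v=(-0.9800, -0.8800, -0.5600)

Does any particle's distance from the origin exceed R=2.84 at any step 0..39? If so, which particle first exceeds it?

step 0: x0=(-0.3800, 0.3000, -1.1900) x1=(1.9100, -0.9200, 1.4200) x2=(-0.9900, -1.7200, -1.7700)
step 1: x0=(-0.3766, 0.2973, -1.1990) x1=(1.8977, -0.9234, 1.4282) x2=(-1.0042, -1.7329, -1.7778)
step 2: x0=(-0.3728, 0.2943, -1.2076) x1=(1.8846, -0.9268, 1.4355) x2=(-1.0172, -1.7452, -1.7844)
step 3: x0=(-0.3689, 0.2909, -1.2160) x1=(1.8707, -0.9301, 1.4418) x2=(-1.0292, -1.7569, -1.7899)
step 4: x0=(-0.3646, 0.2872, -1.2240) x1=(1.8559, -0.9334, 1.4472) x2=(-1.0401, -1.7680, -1.7941)
step 5: x0=(-0.3601, 0.2832, -1.2316) x1=(1.8402, -0.9367, 1.4516) x2=(-1.0498, -1.7785, -1.7971)
step 6: x0=(-0.3553, 0.2789, -1.2389) x1=(1.8237, -0.9399, 1.4550) x2=(-1.0585, -1.7884, -1.7989)
step 7: x0=(-0.3503, 0.2742, -1.2459) x1=(1.8065, -0.9430, 1.4575) x2=(-1.0660, -1.7976, -1.7995)
step 8: x0=(-0.3450, 0.2692, -1.2525) x1=(1.7883, -0.9461, 1.4590) x2=(-1.0725, -1.8062, -1.7989)
step 9: x0=(-0.3394, 0.2639, -1.2588) x1=(1.7694, -0.9492, 1.4595) x2=(-1.0778, -1.8141, -1.7971)
step 10: x0=(-0.3337, 0.2583, -1.2648) x1=(1.7497, -0.9523, 1.4590) x2=(-1.0821, -1.8214, -1.7941)
step 11: x0=(-0.3277, 0.2523, -1.2704) x1=(1.7291, -0.9553, 1.4576) x2=(-1.0852, -1.8280, -1.7899)
step 12: x0=(-0.3214, 0.2459, -1.2757) x1=(1.7078, -0.9583, 1.4552) x2=(-1.0873, -1.8340, -1.7845)
step 13: x0=(-0.3150, 0.2393, -1.2806) x1=(1.6857, -0.9612, 1.4518) x2=(-1.0883, -1.8394, -1.7778)
step 14: x0=(-0.3083, 0.2323, -1.2852) x1=(1.6628, -0.9641, 1.4475) x2=(-1.0882, -1.8441, -1.7701)
step 15: x0=(-0.3014, 0.2250, -1.2895) x1=(1.6391, -0.9670, 1.4423) x2=(-1.0870, -1.8481, -1.7611)
step 16: x0=(-0.2943, 0.2174, -1.2934) x1=(1.6147, -0.9699, 1.4360) x2=(-1.0848, -1.8516, -1.7510)
step 17: x0=(-0.2870, 0.2094, -1.2970) x1=(1.5896, -0.9727, 1.4289) x2=(-1.0816, -1.8543, -1.7397)
step 18: x0=(-0.2795, 0.2011, -1.3002) x1=(1.5637, -0.9755, 1.4208) x2=(-1.0773, -1.8565, -1.7273)
step 19: x0=(-0.2719, 0.1926, -1.3031) x1=(1.5372, -0.9783, 1.4118) x2=(-1.0720, -1.8580, -1.7138)
step 20: x0=(-0.2640, 0.1837, -1.3057) x1=(1.5099, -0.9810, 1.4019) x2=(-1.0658, -1.8588, -1.6991)
step 21: x0=(-0.2560, 0.1744, -1.3079) x1=(1.4820, -0.9837, 1.3910) x2=(-1.0585, -1.8591, -1.6834)
step 22: x0=(-0.2477, 0.1649, -1.3098) x1=(1.4533, -0.9865, 1.3793) x2=(-1.0503, -1.8588, -1.6666)
step 23: x0=(-0.2394, 0.1551, -1.3113) x1=(1.4241, -0.9891, 1.3667) x2=(-1.0411, -1.8578, -1.6488)
step 24: x0=(-0.2308, 0.1450, -1.3126) x1=(1.3942, -0.9918, 1.3532) x2=(-1.0311, -1.8563, -1.6300)
step 25: x0=(-0.2221, 0.1346, -1.3135) x1=(1.3636, -0.9944, 1.3389) x2=(-1.0201, -1.8541, -1.6101)
step 26: x0=(-0.2133, 0.1239, -1.3141) x1=(1.3325, -0.9970, 1.3237) x2=(-1.0082, -1.8514, -1.5893)
step 27: x0=(-0.2043, 0.1130, -1.3143) x1=(1.3008, -0.9996, 1.3077) x2=(-0.9955, -1.8482, -1.5675)
step 28: x0=(-0.1951, 0.1017, -1.3143) x1=(1.2686, -1.0022, 1.2909) x2=(-0.9820, -1.8444, -1.5447)
step 29: x0=(-0.1859, 0.0902, -1.3139) x1=(1.2358, -1.0048, 1.2733) x2=(-0.9676, -1.8401, -1.5211)
step 30: x0=(-0.1765, 0.0785, -1.3132) x1=(1.2024, -1.0073, 1.2550) x2=(-0.9525, -1.8352, -1.4966)
step 31: x0=(-0.1670, 0.0665, -1.3123) x1=(1.1686, -1.0098, 1.2359) x2=(-0.9367, -1.8298, -1.4712)
step 32: x0=(-0.1573, 0.0542, -1.3110) x1=(1.1342, -1.0123, 1.2160) x2=(-0.9201, -1.8240, -1.4450)
step 33: x0=(-0.1476, 0.0417, -1.3094) x1=(1.0994, -1.0148, 1.1955) x2=(-0.9028, -1.8177, -1.4181)
step 34: x0=(-0.1378, 0.0290, -1.3076) x1=(1.0642, -1.0172, 1.1742) x2=(-0.8848, -1.8109, -1.3903)
step 35: x0=(-0.1278, 0.0161, -1.3054) x1=(1.0285, -1.0197, 1.1523) x2=(-0.8663, -1.8037, -1.3618)
step 36: x0=(-0.1178, 0.0029, -1.3030) x1=(0.9925, -1.0221, 1.1297) x2=(-0.8471, -1.7961, -1.3327)
step 37: x0=(-0.1076, -0.0105, -1.3003) x1=(0.9560, -1.0245, 1.1065) x2=(-0.8273, -1.7881, -1.3028)
step 38: x0=(-0.0974, -0.0240, -1.2974) x1=(0.9192, -1.0269, 1.0827) x2=(-0.8070, -1.7796, -1.2723)
step 39: x0=(-0.0871, -0.0377, -1.2942) x1=(0.8820, -1.0292, 1.0583) x2=(-0.7862, -1.7709, -1.2413)

no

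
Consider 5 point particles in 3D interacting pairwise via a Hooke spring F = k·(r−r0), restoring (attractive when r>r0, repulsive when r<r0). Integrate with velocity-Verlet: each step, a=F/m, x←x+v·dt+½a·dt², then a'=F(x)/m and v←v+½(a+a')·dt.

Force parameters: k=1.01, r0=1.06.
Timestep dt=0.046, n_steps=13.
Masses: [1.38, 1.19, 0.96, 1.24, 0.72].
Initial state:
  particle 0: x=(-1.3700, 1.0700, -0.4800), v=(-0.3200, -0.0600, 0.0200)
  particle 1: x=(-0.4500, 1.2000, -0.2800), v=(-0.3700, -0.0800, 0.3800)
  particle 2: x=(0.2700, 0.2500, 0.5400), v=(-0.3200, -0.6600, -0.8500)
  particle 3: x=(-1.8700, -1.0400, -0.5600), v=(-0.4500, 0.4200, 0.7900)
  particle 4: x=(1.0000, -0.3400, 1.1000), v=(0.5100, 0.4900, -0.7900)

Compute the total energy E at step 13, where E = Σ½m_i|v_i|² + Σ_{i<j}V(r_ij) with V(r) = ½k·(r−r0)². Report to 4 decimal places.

11.9083

step 0: x0=(-1.3700, 1.0700, -0.4800) x1=(-0.4500, 1.2000, -0.2800) x2=(0.2700, 0.2500, 0.5400) x3=(-1.8700, -1.0400, -0.5600) x4=(1.0000, -0.3400, 1.1000)
step 1: x0=(-1.3831, 1.0654, -0.4779) x1=(-0.4668, 1.1941, -0.2617) x2=(0.2527, 0.2195, 0.4994) x3=(-1.8869, -1.0175, -0.5219) x4=(1.0169, -0.3154, 1.0592)
step 2: x0=(-1.3931, 1.0570, -0.4736) x1=(-0.4830, 1.1838, -0.2420) x2=(0.2304, 0.1887, 0.4559) x3=(-1.8963, -0.9888, -0.4806) x4=(1.0206, -0.2869, 1.0098)
step 3: x0=(-1.4000, 1.0450, -0.4671) x1=(-0.4987, 1.1693, -0.2209) x2=(0.2032, 0.1579, 0.4098) x3=(-1.8981, -0.9540, -0.4363) x4=(1.0110, -0.2547, 0.9524)
step 4: x0=(-1.4037, 1.0295, -0.4585) x1=(-0.5139, 1.1508, -0.1985) x2=(0.1712, 0.1272, 0.3613) x3=(-1.8927, -0.9136, -0.3894) x4=(0.9884, -0.2191, 0.8875)
step 5: x0=(-1.4045, 1.0106, -0.4480) x1=(-0.5285, 1.1284, -0.1749) x2=(0.1345, 0.0965, 0.3108) x3=(-1.8801, -0.8677, -0.3401) x4=(0.9531, -0.1802, 0.8157)
step 6: x0=(-1.4024, 0.9886, -0.4357) x1=(-0.5427, 1.1025, -0.1504) x2=(0.0935, 0.0662, 0.2584) x3=(-1.8607, -0.8167, -0.2888) x4=(0.9056, -0.1385, 0.7378)
step 7: x0=(-1.3975, 0.9636, -0.4217) x1=(-0.5564, 1.0732, -0.1250) x2=(0.0483, 0.0361, 0.2044) x3=(-1.8349, -0.7610, -0.2358) x4=(0.8466, -0.0942, 0.6546)
step 8: x0=(-1.3901, 0.9359, -0.4063) x1=(-0.5697, 1.0411, -0.0989) x2=(-0.0008, 0.0064, 0.1492) x3=(-1.8031, -0.7010, -0.1816) x4=(0.7770, -0.0477, 0.5670)
step 9: x0=(-1.3804, 0.9058, -0.3897) x1=(-0.5827, 1.0063, -0.0721) x2=(-0.0534, -0.0229, 0.0928) x3=(-1.7658, -0.6372, -0.1263) x4=(0.6975, 0.0007, 0.4756)
step 10: x0=(-1.3686, 0.8734, -0.3720) x1=(-0.5954, 0.9693, -0.0449) x2=(-0.1093, -0.0517, 0.0356) x3=(-1.7235, -0.5700, -0.0704) x4=(0.6094, 0.0506, 0.3814)
step 11: x0=(-1.3549, 0.8392, -0.3534) x1=(-0.6079, 0.9305, -0.0173) x2=(-0.1681, -0.0803, -0.0223) x3=(-1.6768, -0.5000, -0.0141) x4=(0.5137, 0.1017, 0.2851)
step 12: x0=(-1.3397, 0.8034, -0.3342) x1=(-0.6202, 0.8902, 0.0106) x2=(-0.2294, -0.1085, -0.0807) x3=(-1.6264, -0.4276, 0.0423) x4=(0.4116, 0.1539, 0.1876)
step 13: x0=(-1.3232, 0.7664, -0.3145) x1=(-0.6324, 0.8488, 0.0388) x2=(-0.2928, -0.1367, -0.1394) x3=(-1.5729, -0.3533, 0.0987) x4=(0.3045, 0.2067, 0.0894)
step 0 velocities: v0=(-0.3200, -0.0600, 0.0200) v1=(-0.3700, -0.0800, 0.3800) v2=(-0.3200, -0.6600, -0.8500) v3=(-0.4500, 0.4200, 0.7900) v4=(0.5100, 0.4900, -0.7900)
step 0: KE=1.8762, PE=10.0501, E=11.9264
step 13 velocities: v0=(0.3682, -0.8157, 0.4289) v1=(-0.2656, -0.9064, 0.6158) v2=(-1.3972, -0.6110, -1.2785) v3=(1.1908, 1.6305, 1.2225) v4=(-2.3713, 1.1541, -2.1370)
step 13: KE=10.9387, PE=0.9696, E=11.9083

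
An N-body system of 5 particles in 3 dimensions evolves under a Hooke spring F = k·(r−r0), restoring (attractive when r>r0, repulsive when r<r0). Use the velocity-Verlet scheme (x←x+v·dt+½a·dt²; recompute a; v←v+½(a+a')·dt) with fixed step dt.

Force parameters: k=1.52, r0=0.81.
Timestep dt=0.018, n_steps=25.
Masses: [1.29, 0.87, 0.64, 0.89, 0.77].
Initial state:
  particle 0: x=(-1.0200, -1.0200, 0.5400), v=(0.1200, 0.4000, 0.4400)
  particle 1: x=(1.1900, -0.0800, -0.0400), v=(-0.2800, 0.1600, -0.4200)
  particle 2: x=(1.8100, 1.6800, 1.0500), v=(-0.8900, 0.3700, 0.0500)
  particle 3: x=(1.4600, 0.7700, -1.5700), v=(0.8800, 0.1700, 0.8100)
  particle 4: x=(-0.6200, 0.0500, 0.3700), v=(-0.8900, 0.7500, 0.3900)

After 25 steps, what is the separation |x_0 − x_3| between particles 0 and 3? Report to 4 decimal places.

2.1128

step 0: x0=(-1.0200, -1.0200, 0.5400) x1=(1.1900, -0.0800, -0.0400) x2=(1.8100, 1.6800, 1.0500) x3=(1.4600, 0.7700, -1.5700) x4=(-0.6200, 0.0500, 0.3700)
step 1: x0=(-1.0167, -1.0119, 0.5476) x1=(1.1844, -0.0768, -0.0474) x2=(1.7922, 1.6847, 1.0496) x3=(1.4749, 0.7726, -1.5538) x4=(-0.6347, 0.0639, 0.3767)
step 2: x0=(-1.0113, -1.0022, 0.5545) x1=(1.1777, -0.0731, -0.0546) x2=(1.7708, 1.6855, 1.0465) x3=(1.4879, 0.7742, -1.5345) x4=(-0.6467, 0.0787, 0.3826)
step 3: x0=(-1.0036, -0.9907, 0.5609) x1=(1.1699, -0.0688, -0.0614) x2=(1.7460, 1.6824, 1.0409) x3=(1.4991, 0.7749, -1.5121) x4=(-0.6559, 0.0942, 0.3879)
step 4: x0=(-0.9938, -0.9775, 0.5665) x1=(1.1609, -0.0639, -0.0679) x2=(1.7177, 1.6755, 1.0326) x3=(1.5082, 0.7747, -1.4866) x4=(-0.6625, 0.1106, 0.3925)
step 5: x0=(-0.9818, -0.9627, 0.5715) x1=(1.1509, -0.0585, -0.0740) x2=(1.6861, 1.6648, 1.0219) x3=(1.5154, 0.7735, -1.4580) x4=(-0.6663, 0.1277, 0.3963)
step 6: x0=(-0.9677, -0.9462, 0.5758) x1=(1.1397, -0.0524, -0.0797) x2=(1.6512, 1.6504, 1.0087) x3=(1.5206, 0.7714, -1.4265) x4=(-0.6675, 0.1455, 0.3994)
step 7: x0=(-0.9515, -0.9281, 0.5795) x1=(1.1275, -0.0459, -0.0851) x2=(1.6132, 1.6323, 0.9931) x3=(1.5238, 0.7685, -1.3921) x4=(-0.6660, 0.1641, 0.4019)
step 8: x0=(-0.9333, -0.9083, 0.5826) x1=(1.1142, -0.0388, -0.0900) x2=(1.5721, 1.6106, 0.9752) x3=(1.5250, 0.7647, -1.3549) x4=(-0.6618, 0.1833, 0.4036)
step 9: x0=(-0.9131, -0.8870, 0.5850) x1=(1.0999, -0.0311, -0.0946) x2=(1.5281, 1.5855, 0.9550) x3=(1.5242, 0.7600, -1.3150) x4=(-0.6551, 0.2031, 0.4046)
step 10: x0=(-0.8909, -0.8642, 0.5868) x1=(1.0845, -0.0230, -0.0986) x2=(1.4813, 1.5570, 0.9327) x3=(1.5214, 0.7546, -1.2725) x4=(-0.6458, 0.2235, 0.4049)
step 11: x0=(-0.8668, -0.8398, 0.5879) x1=(1.0681, -0.0144, -0.1023) x2=(1.4318, 1.5253, 0.9084) x3=(1.5166, 0.7483, -1.2274) x4=(-0.6340, 0.2445, 0.4046)
step 12: x0=(-0.8409, -0.8140, 0.5884) x1=(1.0506, -0.0053, -0.1055) x2=(1.3798, 1.4904, 0.8820) x3=(1.5098, 0.7413, -1.1798) x4=(-0.6198, 0.2659, 0.4036)
step 13: x0=(-0.8132, -0.7868, 0.5883) x1=(1.0323, 0.0043, -0.1082) x2=(1.3254, 1.4527, 0.8539) x3=(1.5010, 0.7335, -1.1300) x4=(-0.6033, 0.2878, 0.4020)
step 14: x0=(-0.7837, -0.7582, 0.5876) x1=(1.0130, 0.0142, -0.1105) x2=(1.2688, 1.4121, 0.8240) x3=(1.4903, 0.7250, -1.0779) x4=(-0.5845, 0.3101, 0.3997)
step 15: x0=(-0.7526, -0.7283, 0.5864) x1=(0.9927, 0.0246, -0.1123) x2=(1.2102, 1.3689, 0.7926) x3=(1.4778, 0.7158, -1.0238) x4=(-0.5635, 0.3327, 0.3968)
step 16: x0=(-0.7199, -0.6972, 0.5845) x1=(0.9716, 0.0353, -0.1136) x2=(1.1496, 1.3232, 0.7596) x3=(1.4633, 0.7060, -0.9677) x4=(-0.5405, 0.3557, 0.3933)
step 17: x0=(-0.6857, -0.6648, 0.5821) x1=(0.9496, 0.0463, -0.1145) x2=(1.0874, 1.2753, 0.7254) x3=(1.4471, 0.6955, -0.9098) x4=(-0.5155, 0.3789, 0.3892)
step 18: x0=(-0.6501, -0.6313, 0.5791) x1=(0.9268, 0.0576, -0.1149) x2=(1.0236, 1.2252, 0.6899) x3=(1.4291, 0.6844, -0.8502) x4=(-0.4887, 0.4022, 0.3846)
step 19: x0=(-0.6131, -0.5967, 0.5756) x1=(0.9032, 0.0692, -0.1149) x2=(0.9584, 1.1733, 0.6534) x3=(1.4093, 0.6728, -0.7890) x4=(-0.4602, 0.4257, 0.3794)
step 20: x0=(-0.5748, -0.5611, 0.5716) x1=(0.8789, 0.0809, -0.1144) x2=(0.8920, 1.1196, 0.6159) x3=(1.3880, 0.6607, -0.7264) x4=(-0.4301, 0.4493, 0.3738)
step 21: x0=(-0.5354, -0.5246, 0.5671) x1=(0.8538, 0.0928, -0.1135) x2=(0.8247, 1.0644, 0.5777) x3=(1.3651, 0.6481, -0.6626) x4=(-0.3985, 0.4729, 0.3676)
step 22: x0=(-0.4949, -0.4871, 0.5622) x1=(0.8281, 0.1049, -0.1122) x2=(0.7565, 1.0079, 0.5388) x3=(1.3407, 0.6350, -0.5976) x4=(-0.3656, 0.4965, 0.3611)
step 23: x0=(-0.4533, -0.4489, 0.5567) x1=(0.8018, 0.1171, -0.1106) x2=(0.6876, 0.9503, 0.4994) x3=(1.3150, 0.6216, -0.5315) x4=(-0.3316, 0.5201, 0.3541)
step 24: x0=(-0.4108, -0.4099, 0.5509) x1=(0.7748, 0.1292, -0.1086) x2=(0.6182, 0.8918, 0.4596) x3=(1.2880, 0.6077, -0.4647) x4=(-0.2965, 0.5435, 0.3467)
step 25: x0=(-0.3675, -0.3703, 0.5447) x1=(0.7474, 0.1414, -0.1063) x2=(0.5484, 0.8325, 0.4195) x3=(1.2597, 0.5936, -0.3970) x4=(-0.2605, 0.5669, 0.3390)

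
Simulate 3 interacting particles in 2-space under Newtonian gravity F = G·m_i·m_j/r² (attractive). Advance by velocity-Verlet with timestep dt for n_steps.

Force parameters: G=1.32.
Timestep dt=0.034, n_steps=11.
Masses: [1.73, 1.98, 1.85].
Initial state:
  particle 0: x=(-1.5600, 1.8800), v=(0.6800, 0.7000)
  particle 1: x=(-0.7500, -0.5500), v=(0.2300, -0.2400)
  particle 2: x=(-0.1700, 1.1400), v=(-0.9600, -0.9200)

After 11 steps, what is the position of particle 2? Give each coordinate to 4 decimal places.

step 0: x0=(-1.5600, 1.8800) x1=(-0.7500, -0.5500) x2=(-0.1700, 1.1400)
step 1: x0=(-1.5363, 1.9033) x1=(-0.7421, -0.5576) x2=(-0.2033, 1.1085)
step 2: x0=(-1.5115, 1.9256) x1=(-0.7340, -0.5639) x2=(-0.2378, 1.0767)
step 3: x0=(-1.4855, 1.9468) x1=(-0.7258, -0.5689) x2=(-0.2735, 1.0445)
step 4: x0=(-1.4584, 1.9668) x1=(-0.7174, -0.5725) x2=(-0.3105, 1.0119)
step 5: x0=(-1.4302, 1.9856) x1=(-0.7089, -0.5748) x2=(-0.3486, 0.9790)
step 6: x0=(-1.4010, 2.0032) x1=(-0.7002, -0.5757) x2=(-0.3879, 0.9458)
step 7: x0=(-1.3707, 2.0193) x1=(-0.6914, -0.5750) x2=(-0.4283, 0.9122)
step 8: x0=(-1.3394, 2.0340) x1=(-0.6824, -0.5728) x2=(-0.4698, 0.8783)
step 9: x0=(-1.3073, 2.0473) x1=(-0.6734, -0.5689) x2=(-0.5122, 0.8440)
step 10: x0=(-1.2743, 2.0590) x1=(-0.6642, -0.5633) x2=(-0.5555, 0.8093)
step 11: x0=(-1.2405, 2.0691) x1=(-0.6551, -0.5558) x2=(-0.5995, 0.7740)

(-0.5995, 0.7740)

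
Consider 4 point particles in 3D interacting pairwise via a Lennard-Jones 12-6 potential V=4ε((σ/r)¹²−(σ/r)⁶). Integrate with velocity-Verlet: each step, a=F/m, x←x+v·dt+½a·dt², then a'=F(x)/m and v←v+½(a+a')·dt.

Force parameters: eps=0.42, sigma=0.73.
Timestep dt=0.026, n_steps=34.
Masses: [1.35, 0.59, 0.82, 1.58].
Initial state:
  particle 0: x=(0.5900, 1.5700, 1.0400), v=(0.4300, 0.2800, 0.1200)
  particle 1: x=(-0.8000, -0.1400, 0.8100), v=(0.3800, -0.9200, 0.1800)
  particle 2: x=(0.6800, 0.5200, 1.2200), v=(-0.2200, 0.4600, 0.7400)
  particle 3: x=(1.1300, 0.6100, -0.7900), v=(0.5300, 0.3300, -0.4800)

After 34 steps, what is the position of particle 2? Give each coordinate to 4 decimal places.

(0.4715, 1.2433, 1.7901)

step 0: x0=(0.5900, 1.5700, 1.0400) x1=(-0.8000, -0.1400, 0.8100) x2=(0.6800, 0.5200, 1.2200) x3=(1.1300, 0.6100, -0.7900)
step 1: x0=(0.6012, 1.5771, 1.0432) x1=(-0.7901, -0.1639, 0.8147) x2=(0.6742, 0.5323, 1.2392) x3=(1.1438, 0.6186, -0.8025)
step 2: x0=(0.6124, 1.5838, 1.0464) x1=(-0.7801, -0.1878, 0.8194) x2=(0.6684, 0.5451, 1.2582) x3=(1.1576, 0.6272, -0.8149)
step 3: x0=(0.6237, 1.5901, 1.0497) x1=(-0.7702, -0.2116, 0.8241) x2=(0.6625, 0.5586, 1.2771) x3=(1.1713, 0.6357, -0.8274)
step 4: x0=(0.6349, 1.5960, 1.0530) x1=(-0.7601, -0.2355, 0.8288) x2=(0.6566, 0.5728, 1.2959) x3=(1.1851, 0.6443, -0.8399)
step 5: x0=(0.6462, 1.6015, 1.0565) x1=(-0.7500, -0.2593, 0.8335) x2=(0.6506, 0.5876, 1.3144) x3=(1.1989, 0.6529, -0.8523)
step 6: x0=(0.6574, 1.6066, 1.0601) x1=(-0.7399, -0.2831, 0.8383) x2=(0.6446, 0.6030, 1.3328) x3=(1.2126, 0.6615, -0.8648)
step 7: x0=(0.6687, 1.6113, 1.0638) x1=(-0.7298, -0.3068, 0.8430) x2=(0.6386, 0.6192, 1.3510) x3=(1.2264, 0.6701, -0.8772)
step 8: x0=(0.6800, 1.6155, 1.0676) x1=(-0.7196, -0.3306, 0.8478) x2=(0.6325, 0.6360, 1.3690) x3=(1.2402, 0.6787, -0.8897)
step 9: x0=(0.6912, 1.6193, 1.0715) x1=(-0.7094, -0.3543, 0.8526) x2=(0.6265, 0.6536, 1.3867) x3=(1.2539, 0.6873, -0.9021)
step 10: x0=(0.7024, 1.6226, 1.0756) x1=(-0.6992, -0.3780, 0.8574) x2=(0.6206, 0.6719, 1.4042) x3=(1.2677, 0.6958, -0.9145)
step 11: x0=(0.7135, 1.6254, 1.0799) x1=(-0.6889, -0.4016, 0.8621) x2=(0.6147, 0.6911, 1.4213) x3=(1.2815, 0.7044, -0.9269)
step 12: x0=(0.7246, 1.6277, 1.0843) x1=(-0.6786, -0.4253, 0.8669) x2=(0.6088, 0.7110, 1.4382) x3=(1.2952, 0.7130, -0.9394)
step 13: x0=(0.7356, 1.6295, 1.0890) x1=(-0.6683, -0.4489, 0.8718) x2=(0.6031, 0.7317, 1.4547) x3=(1.3090, 0.7216, -0.9518)
step 14: x0=(0.7466, 1.6307, 1.0938) x1=(-0.6580, -0.4725, 0.8766) x2=(0.5974, 0.7534, 1.4709) x3=(1.3228, 0.7302, -0.9642)
step 15: x0=(0.7575, 1.6315, 1.0989) x1=(-0.6476, -0.4961, 0.8814) x2=(0.5919, 0.7759, 1.4867) x3=(1.3365, 0.7388, -0.9766)
step 16: x0=(0.7682, 1.6316, 1.1043) x1=(-0.6372, -0.5197, 0.8862) x2=(0.5866, 0.7994, 1.5020) x3=(1.3503, 0.7474, -0.9890)
step 17: x0=(0.7788, 1.6311, 1.1099) x1=(-0.6269, -0.5433, 0.8911) x2=(0.5815, 0.8238, 1.5169) x3=(1.3640, 0.7560, -1.0015)
step 18: x0=(0.7893, 1.6301, 1.1158) x1=(-0.6165, -0.5668, 0.8959) x2=(0.5766, 0.8491, 1.5313) x3=(1.3778, 0.7646, -1.0139)
step 19: x0=(0.7996, 1.6284, 1.1221) x1=(-0.6061, -0.5903, 0.9008) x2=(0.5720, 0.8755, 1.5451) x3=(1.3915, 0.7732, -1.0263)
step 20: x0=(0.8098, 1.6262, 1.1286) x1=(-0.5957, -0.6139, 0.9056) x2=(0.5677, 0.9028, 1.5584) x3=(1.4053, 0.7818, -1.0387)
step 21: x0=(0.8197, 1.6235, 1.1355) x1=(-0.5852, -0.6374, 0.9105) x2=(0.5636, 0.9309, 1.5712) x3=(1.4190, 0.7904, -1.0511)
step 22: x0=(0.8295, 1.6203, 1.1426) x1=(-0.5748, -0.6609, 0.9153) x2=(0.5598, 0.9598, 1.5836) x3=(1.4328, 0.7990, -1.0635)
step 23: x0=(0.8392, 1.6168, 1.1499) x1=(-0.5644, -0.6843, 0.9202) x2=(0.5562, 0.9890, 1.5956) x3=(1.4466, 0.8075, -1.0759)
step 24: x0=(0.8489, 1.6134, 1.1573) x1=(-0.5539, -0.7078, 0.9250) x2=(0.5526, 1.0184, 1.6076) x3=(1.4603, 0.8161, -1.0883)
step 25: x0=(0.8588, 1.6102, 1.1643) x1=(-0.5435, -0.7313, 0.9299) x2=(0.5487, 1.0471, 1.6201) x3=(1.4741, 0.8247, -1.1007)
step 26: x0=(0.8691, 1.6079, 1.1708) x1=(-0.5330, -0.7548, 0.9348) x2=(0.5441, 1.0746, 1.6335) x3=(1.4878, 0.8333, -1.1131)
step 27: x0=(0.8800, 1.6067, 1.1762) x1=(-0.5226, -0.7782, 0.9396) x2=(0.5383, 1.1002, 1.6486) x3=(1.5016, 0.8419, -1.1255)
step 28: x0=(0.8919, 1.6067, 1.1805) x1=(-0.5121, -0.8017, 0.9445) x2=(0.5312, 1.1236, 1.6657) x3=(1.5153, 0.8505, -1.1378)
step 29: x0=(0.9046, 1.6080, 1.1835) x1=(-0.5017, -0.8251, 0.9494) x2=(0.5225, 1.1451, 1.6847) x3=(1.5291, 0.8591, -1.1502)
step 30: x0=(0.9180, 1.6100, 1.1857) x1=(-0.4912, -0.8485, 0.9543) x2=(0.5128, 1.1653, 1.7052) x3=(1.5428, 0.8677, -1.1626)
step 31: x0=(0.9318, 1.6125, 1.1874) x1=(-0.4807, -0.8720, 0.9591) x2=(0.5024, 1.1848, 1.7265) x3=(1.5566, 0.8763, -1.1750)
step 32: x0=(0.9457, 1.6151, 1.1889) x1=(-0.4703, -0.8954, 0.9640) x2=(0.4918, 1.2040, 1.7480) x3=(1.5703, 0.8849, -1.1874)
step 33: x0=(0.9595, 1.6176, 1.1906) x1=(-0.4598, -0.9188, 0.9689) x2=(0.4815, 1.2235, 1.7693) x3=(1.5841, 0.8935, -1.1998)
step 34: x0=(0.9730, 1.6199, 1.1926) x1=(-0.4493, -0.9423, 0.9738) x2=(0.4715, 1.2433, 1.7901) x3=(1.5978, 0.9021, -1.2122)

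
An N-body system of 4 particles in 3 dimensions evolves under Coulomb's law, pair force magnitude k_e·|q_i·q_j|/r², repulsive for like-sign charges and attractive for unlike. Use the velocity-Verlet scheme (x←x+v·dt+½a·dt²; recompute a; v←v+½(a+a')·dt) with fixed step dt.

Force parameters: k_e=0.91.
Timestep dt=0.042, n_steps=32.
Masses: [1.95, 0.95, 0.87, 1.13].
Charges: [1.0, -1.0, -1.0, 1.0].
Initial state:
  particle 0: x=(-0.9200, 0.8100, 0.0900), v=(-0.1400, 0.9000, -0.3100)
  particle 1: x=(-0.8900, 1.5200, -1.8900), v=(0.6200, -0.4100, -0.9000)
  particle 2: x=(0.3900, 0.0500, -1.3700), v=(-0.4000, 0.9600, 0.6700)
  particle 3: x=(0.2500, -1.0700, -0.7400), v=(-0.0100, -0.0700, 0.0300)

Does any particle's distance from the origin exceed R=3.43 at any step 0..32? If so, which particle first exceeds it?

no

step 0: x0=(-0.9200, 0.8100, 0.0900) x1=(-0.8900, 1.5200, -1.8900) x2=(0.3900, 0.0500, -1.3700) x3=(0.2500, -1.0700, -0.7400)
step 1: x0=(-0.9259, 0.8479, 0.0769) x1=(-0.8641, 1.5028, -1.9276) x2=(0.3732, 0.0898, -1.3414) x3=(0.2497, -1.0726, -0.7390)
step 2: x0=(-0.9317, 0.8858, 0.0634) x1=(-0.8383, 1.4856, -1.9650) x2=(0.3562, 0.1284, -1.3118) x3=(0.2495, -1.0746, -0.7386)
step 3: x0=(-0.9374, 0.9239, 0.0498) x1=(-0.8129, 1.4685, -2.0020) x2=(0.3393, 0.1659, -1.2814) x3=(0.2494, -1.0759, -0.7386)
step 4: x0=(-0.9431, 0.9620, 0.0358) x1=(-0.7876, 1.4515, -2.0388) x2=(0.3222, 0.2023, -1.2500) x3=(0.2494, -1.0765, -0.7391)
step 5: x0=(-0.9486, 1.0002, 0.0216) x1=(-0.7626, 1.4346, -2.0754) x2=(0.3052, 0.2376, -1.2178) x3=(0.2496, -1.0765, -0.7399)
step 6: x0=(-0.9541, 1.0384, 0.0071) x1=(-0.7379, 1.4177, -2.1118) x2=(0.2881, 0.2719, -1.1846) x3=(0.2498, -1.0759, -0.7412)
step 7: x0=(-0.9594, 1.0767, -0.0076) x1=(-0.7135, 1.4010, -2.1480) x2=(0.2710, 0.3052, -1.1505) x3=(0.2501, -1.0747, -0.7428)
step 8: x0=(-0.9647, 1.1150, -0.0227) x1=(-0.6894, 1.3844, -2.1841) x2=(0.2538, 0.3374, -1.1155) x3=(0.2504, -1.0729, -0.7448)
step 9: x0=(-0.9698, 1.1534, -0.0380) x1=(-0.6655, 1.3680, -2.2200) x2=(0.2365, 0.3688, -1.0796) x3=(0.2508, -1.0705, -0.7471)
step 10: x0=(-0.9748, 1.1917, -0.0537) x1=(-0.6419, 1.3516, -2.2559) x2=(0.2192, 0.3992, -1.0427) x3=(0.2513, -1.0675, -0.7496)
step 11: x0=(-0.9796, 1.2300, -0.0696) x1=(-0.6185, 1.3354, -2.2918) x2=(0.2018, 0.4288, -1.0050) x3=(0.2517, -1.0639, -0.7524)
step 12: x0=(-0.9842, 1.2683, -0.0858) x1=(-0.5954, 1.3193, -2.3275) x2=(0.1842, 0.4575, -0.9663) x3=(0.2522, -1.0597, -0.7554)
step 13: x0=(-0.9886, 1.3066, -0.1023) x1=(-0.5725, 1.3033, -2.3633) x2=(0.1664, 0.4856, -0.9268) x3=(0.2528, -1.0550, -0.7587)
step 14: x0=(-0.9929, 1.3448, -0.1191) x1=(-0.5498, 1.2873, -2.3991) x2=(0.1484, 0.5129, -0.8864) x3=(0.2533, -1.0497, -0.7621)
step 15: x0=(-0.9969, 1.3829, -0.1361) x1=(-0.5274, 1.2714, -2.4348) x2=(0.1302, 0.5397, -0.8451) x3=(0.2538, -1.0439, -0.7657)
step 16: x0=(-1.0008, 1.4209, -0.1534) x1=(-0.5051, 1.2556, -2.4706) x2=(0.1117, 0.5659, -0.8030) x3=(0.2543, -1.0375, -0.7695)
step 17: x0=(-1.0044, 1.4588, -0.1710) x1=(-0.4830, 1.2398, -2.5063) x2=(0.0929, 0.5917, -0.7601) x3=(0.2548, -1.0306, -0.7734)
step 18: x0=(-1.0077, 1.4966, -0.1888) x1=(-0.4610, 1.2241, -2.5421) x2=(0.0737, 0.6171, -0.7165) x3=(0.2553, -1.0233, -0.7775)
step 19: x0=(-1.0108, 1.5343, -0.2069) x1=(-0.4391, 1.2083, -2.5779) x2=(0.0540, 0.6421, -0.6722) x3=(0.2557, -1.0154, -0.7817)
step 20: x0=(-1.0136, 1.5717, -0.2252) x1=(-0.4174, 1.1926, -2.6136) x2=(0.0340, 0.6669, -0.6273) x3=(0.2562, -1.0071, -0.7859)
step 21: x0=(-1.0162, 1.6090, -0.2438) x1=(-0.3958, 1.1768, -2.6493) x2=(0.0135, 0.6915, -0.5818) x3=(0.2566, -0.9983, -0.7903)
step 22: x0=(-1.0184, 1.6461, -0.2625) x1=(-0.3742, 1.1610, -2.6850) x2=(-0.0076, 0.7161, -0.5357) x3=(0.2570, -0.9890, -0.7947)
step 23: x0=(-1.0204, 1.6829, -0.2814) x1=(-0.3528, 1.1452, -2.7206) x2=(-0.0291, 0.7405, -0.4892) x3=(0.2573, -0.9793, -0.7992)
step 24: x0=(-1.0221, 1.7196, -0.3005) x1=(-0.3314, 1.1294, -2.7562) x2=(-0.0512, 0.7650, -0.4423) x3=(0.2576, -0.9692, -0.8038)
step 25: x0=(-1.0234, 1.7559, -0.3198) x1=(-0.3101, 1.1135, -2.7918) x2=(-0.0739, 0.7896, -0.3951) x3=(0.2578, -0.9587, -0.8084)
step 26: x0=(-1.0245, 1.7920, -0.3391) x1=(-0.2888, 1.0976, -2.8272) x2=(-0.0971, 0.8143, -0.3477) x3=(0.2580, -0.9478, -0.8130)
step 27: x0=(-1.0252, 1.8279, -0.3586) x1=(-0.2676, 1.0816, -2.8626) x2=(-0.1209, 0.8392, -0.3001) x3=(0.2582, -0.9365, -0.8177)
step 28: x0=(-1.0257, 1.8634, -0.3781) x1=(-0.2464, 1.0656, -2.8978) x2=(-0.1453, 0.8644, -0.2524) x3=(0.2583, -0.9248, -0.8224)
step 29: x0=(-1.0258, 1.8986, -0.3976) x1=(-0.2252, 1.0495, -2.9330) x2=(-0.1702, 0.8898, -0.2047) x3=(0.2584, -0.9129, -0.8271)
step 30: x0=(-1.0257, 1.9336, -0.4172) x1=(-0.2041, 1.0334, -2.9680) x2=(-0.1957, 0.9156, -0.1571) x3=(0.2584, -0.9006, -0.8319)
step 31: x0=(-1.0253, 1.9682, -0.4368) x1=(-0.1830, 1.0172, -3.0030) x2=(-0.2217, 0.9417, -0.1096) x3=(0.2583, -0.8880, -0.8367)
step 32: x0=(-1.0246, 2.0025, -0.4563) x1=(-0.1620, 1.0010, -3.0378) x2=(-0.2482, 0.9682, -0.0622) x3=(0.2583, -0.8751, -0.8415)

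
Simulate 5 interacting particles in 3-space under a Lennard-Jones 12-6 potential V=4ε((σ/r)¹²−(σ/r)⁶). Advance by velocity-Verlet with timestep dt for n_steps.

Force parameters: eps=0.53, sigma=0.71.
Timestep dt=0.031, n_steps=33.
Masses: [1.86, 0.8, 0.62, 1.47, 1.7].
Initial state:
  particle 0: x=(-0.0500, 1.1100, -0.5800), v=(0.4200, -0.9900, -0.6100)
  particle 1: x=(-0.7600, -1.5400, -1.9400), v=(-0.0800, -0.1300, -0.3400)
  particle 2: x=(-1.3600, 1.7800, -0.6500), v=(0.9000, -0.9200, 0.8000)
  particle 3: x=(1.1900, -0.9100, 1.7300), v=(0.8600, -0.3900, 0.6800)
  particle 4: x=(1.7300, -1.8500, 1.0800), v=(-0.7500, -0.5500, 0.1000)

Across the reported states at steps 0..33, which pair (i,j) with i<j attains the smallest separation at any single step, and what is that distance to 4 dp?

step 0: x0=(-0.0500, 1.1100, -0.5800) x1=(-0.7600, -1.5400, -1.9400) x2=(-1.3600, 1.7800, -0.6500) x3=(1.1900, -0.9100, 1.7300) x4=(1.7300, -1.8500, 1.0800)
step 1: x0=(-0.0370, 1.0793, -0.5989) x1=(-0.7625, -1.5440, -1.9505) x2=(-1.3320, 1.7514, -0.6252) x3=(1.2167, -0.9222, 1.7510) x4=(1.7067, -1.8670, 1.0831)
step 2: x0=(-0.0241, 1.0487, -0.6178) x1=(-0.7650, -1.5481, -1.9611) x2=(-1.3039, 1.7228, -0.6004) x3=(1.2435, -0.9345, 1.7720) x4=(1.6834, -1.8838, 1.0864)
step 3: x0=(-0.0112, 1.0180, -0.6367) x1=(-0.7674, -1.5521, -1.9716) x2=(-1.2756, 1.6941, -0.5756) x3=(1.2703, -0.9469, 1.7928) x4=(1.6599, -1.9006, 1.0897)
step 4: x0=(0.0017, 0.9875, -0.6556) x1=(-0.7699, -1.5561, -1.9822) x2=(-1.2471, 1.6653, -0.5508) x3=(1.2973, -0.9596, 1.8135) x4=(1.6365, -1.9171, 1.0931)
step 5: x0=(0.0144, 0.9569, -0.6745) x1=(-0.7724, -1.5601, -1.9927) x2=(-1.2185, 1.6363, -0.5260) x3=(1.3242, -0.9724, 1.8340) x4=(1.6129, -1.9336, 1.0967)
step 6: x0=(0.0271, 0.9264, -0.6934) x1=(-0.7749, -1.5642, -2.0032) x2=(-1.1897, 1.6073, -0.5012) x3=(1.3513, -0.9853, 1.8545) x4=(1.5894, -1.9499, 1.1003)
step 7: x0=(0.0398, 0.8959, -0.7123) x1=(-0.7774, -1.5682, -2.0138) x2=(-1.1606, 1.5782, -0.4765) x3=(1.3783, -0.9985, 1.8748) x4=(1.5658, -1.9660, 1.1041)
step 8: x0=(0.0524, 0.8654, -0.7312) x1=(-0.7798, -1.5722, -2.0243) x2=(-1.1314, 1.5490, -0.4518) x3=(1.4054, -1.0117, 1.8950) x4=(1.5421, -1.9821, 1.1080)
step 9: x0=(0.0649, 0.8350, -0.7501) x1=(-0.7823, -1.5762, -2.0348) x2=(-1.1020, 1.5196, -0.4272) x3=(1.4325, -1.0252, 1.9150) x4=(1.5185, -1.9979, 1.1120)
step 10: x0=(0.0773, 0.8046, -0.7689) x1=(-0.7848, -1.5802, -2.0454) x2=(-1.0724, 1.4901, -0.4026) x3=(1.4597, -1.0388, 1.9349) x4=(1.4948, -2.0137, 1.1161)
step 11: x0=(0.0897, 0.7743, -0.7877) x1=(-0.7873, -1.5843, -2.0559) x2=(-1.0425, 1.4605, -0.3781) x3=(1.4868, -1.0525, 1.9548) x4=(1.4712, -2.0293, 1.1202)
step 12: x0=(0.1020, 0.7440, -0.8065) x1=(-0.7897, -1.5883, -2.0664) x2=(-1.0125, 1.4308, -0.3536) x3=(1.5139, -1.0664, 1.9745) x4=(1.4475, -2.0448, 1.1245)
step 13: x0=(0.1143, 0.7137, -0.8253) x1=(-0.7922, -1.5923, -2.0770) x2=(-0.9823, 1.4010, -0.3293) x3=(1.5411, -1.0803, 1.9941) x4=(1.4239, -2.0602, 1.1289)
step 14: x0=(0.1264, 0.6835, -0.8440) x1=(-0.7947, -1.5963, -2.0875) x2=(-0.9518, 1.3710, -0.3050) x3=(1.5682, -1.0944, 2.0136) x4=(1.4002, -2.0756, 1.1334)
step 15: x0=(0.1385, 0.6533, -0.8627) x1=(-0.7972, -1.6003, -2.0980) x2=(-0.9212, 1.3409, -0.2808) x3=(1.5953, -1.1086, 2.0330) x4=(1.3766, -2.0908, 1.1379)
step 16: x0=(0.1506, 0.6232, -0.8814) x1=(-0.7996, -1.6043, -2.1085) x2=(-0.8904, 1.3107, -0.2567) x3=(1.6223, -1.1229, 2.0523) x4=(1.3530, -2.1059, 1.1425)
step 17: x0=(0.1626, 0.5931, -0.9000) x1=(-0.8021, -1.6083, -2.1191) x2=(-0.8594, 1.2804, -0.2328) x3=(1.6494, -1.1373, 2.0715) x4=(1.3294, -2.1210, 1.1472)
step 18: x0=(0.1745, 0.5630, -0.9186) x1=(-0.8046, -1.6124, -2.1296) x2=(-0.8283, 1.2499, -0.2089) x3=(1.6764, -1.1517, 2.0907) x4=(1.3058, -2.1360, 1.1520)
step 19: x0=(0.1864, 0.5330, -0.9372) x1=(-0.8070, -1.6164, -2.1401) x2=(-0.7970, 1.2194, -0.1851) x3=(1.7034, -1.1663, 2.1098) x4=(1.2823, -2.1510, 1.1568)
step 20: x0=(0.1982, 0.5030, -0.9557) x1=(-0.8095, -1.6204, -2.1506) x2=(-0.7655, 1.1887, -0.1615) x3=(1.7304, -1.1808, 2.1289) x4=(1.2587, -2.1659, 1.1616)
step 21: x0=(0.2100, 0.4731, -0.9742) x1=(-0.8120, -1.6244, -2.1612) x2=(-0.7339, 1.1580, -0.1380) x3=(1.7574, -1.1955, 2.1479) x4=(1.2352, -2.1807, 1.1665)
step 22: x0=(0.2218, 0.4431, -0.9927) x1=(-0.8145, -1.6284, -2.1717) x2=(-0.7022, 1.1271, -0.1146) x3=(1.7843, -1.2101, 2.1668) x4=(1.2117, -2.1955, 1.1714)
step 23: x0=(0.2335, 0.4132, -1.0111) x1=(-0.8169, -1.6324, -2.1822) x2=(-0.6704, 1.0962, -0.0913) x3=(1.8112, -1.2248, 2.1858) x4=(1.1883, -2.2103, 1.1764)
step 24: x0=(0.2451, 0.3833, -1.0294) x1=(-0.8194, -1.6363, -2.1927) x2=(-0.6384, 1.0652, -0.0681) x3=(1.8381, -1.2395, 2.2047) x4=(1.1648, -2.2251, 1.1814)
step 25: x0=(0.2568, 0.3535, -1.0478) x1=(-0.8219, -1.6403, -2.2032) x2=(-0.6064, 1.0341, -0.0450) x3=(1.8650, -1.2543, 2.2235) x4=(1.1414, -2.2398, 1.1864)
step 26: x0=(0.2684, 0.3237, -1.0661) x1=(-0.8243, -1.6443, -2.2137) x2=(-0.5742, 1.0029, -0.0220) x3=(1.8918, -1.2691, 2.2424) x4=(1.1180, -2.2545, 1.1914)
step 27: x0=(0.2800, 0.2939, -1.0844) x1=(-0.8268, -1.6483, -2.2243) x2=(-0.5420, 0.9717, 0.0008) x3=(1.9187, -1.2839, 2.2612) x4=(1.0945, -2.2692, 1.1965)
step 28: x0=(0.2915, 0.2641, -1.1026) x1=(-0.8292, -1.6523, -2.2348) x2=(-0.5097, 0.9404, 0.0236) x3=(1.9455, -1.2987, 2.2800) x4=(1.0712, -2.2839, 1.2015)
step 29: x0=(0.3030, 0.2343, -1.1208) x1=(-0.8317, -1.6563, -2.2453) x2=(-0.4774, 0.9090, 0.0463) x3=(1.9723, -1.3135, 2.2988) x4=(1.0478, -2.2986, 1.2066)
step 30: x0=(0.3145, 0.2045, -1.1390) x1=(-0.8342, -1.6603, -2.2558) x2=(-0.4449, 0.8776, 0.0689) x3=(1.9991, -1.3284, 2.3175) x4=(1.0244, -2.3133, 1.2117)
step 31: x0=(0.3260, 0.1748, -1.1572) x1=(-0.8366, -1.6642, -2.2663) x2=(-0.4125, 0.8462, 0.0914) x3=(2.0259, -1.3432, 2.3363) x4=(1.0010, -2.3279, 1.2168)
step 32: x0=(0.3375, 0.1450, -1.1753) x1=(-0.8391, -1.6682, -2.2768) x2=(-0.3800, 0.8147, 0.1139) x3=(2.0526, -1.3581, 2.3550) x4=(0.9777, -2.3425, 1.2219)
step 33: x0=(0.3490, 0.1153, -1.1934) x1=(-0.8415, -1.6722, -2.2873) x2=(-0.3474, 0.7832, 0.1363) x3=(2.0794, -1.3730, 2.3738) x4=(0.9543, -2.3572, 1.2270)

pair (3,4), distance 1.2453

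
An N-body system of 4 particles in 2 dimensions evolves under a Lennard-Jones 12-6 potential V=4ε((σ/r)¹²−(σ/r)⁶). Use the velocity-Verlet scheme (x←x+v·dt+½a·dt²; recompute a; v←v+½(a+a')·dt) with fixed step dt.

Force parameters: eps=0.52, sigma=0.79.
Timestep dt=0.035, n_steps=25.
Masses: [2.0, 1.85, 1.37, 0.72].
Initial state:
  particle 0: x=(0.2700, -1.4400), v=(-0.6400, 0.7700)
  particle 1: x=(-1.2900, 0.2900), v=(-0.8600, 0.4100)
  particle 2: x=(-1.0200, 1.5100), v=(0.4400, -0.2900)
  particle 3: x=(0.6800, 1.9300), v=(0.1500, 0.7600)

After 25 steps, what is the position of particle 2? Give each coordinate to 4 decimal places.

step 0: x0=(0.2700, -1.4400) x1=(-1.2900, 0.2900) x2=(-1.0200, 1.5100) x3=(0.6800, 1.9300)
step 1: x0=(0.2476, -1.4130) x1=(-1.3201, 0.3045) x2=(-1.0046, 1.4996) x3=(0.6852, 1.9566)
step 2: x0=(0.2252, -1.3861) x1=(-1.3500, 0.3194) x2=(-0.9893, 1.4887) x3=(0.6903, 1.9831)
step 3: x0=(0.2028, -1.3591) x1=(-1.3798, 0.3347) x2=(-0.9742, 1.4773) x3=(0.6953, 2.0097)
step 4: x0=(0.1804, -1.3322) x1=(-1.4095, 0.3505) x2=(-0.9591, 1.4654) x3=(0.7002, 2.0361)
step 5: x0=(0.1580, -1.3052) x1=(-1.4390, 0.3666) x2=(-0.9443, 1.4528) x3=(0.7050, 2.0626)
step 6: x0=(0.1355, -1.2782) x1=(-1.4683, 0.3832) x2=(-0.9297, 1.4397) x3=(0.7097, 2.0890)
step 7: x0=(0.1131, -1.2512) x1=(-1.4973, 0.4002) x2=(-0.9153, 1.4260) x3=(0.7143, 2.1154)
step 8: x0=(0.0907, -1.2242) x1=(-1.5261, 0.4177) x2=(-0.9013, 1.4117) x3=(0.7188, 2.1417)
step 9: x0=(0.0682, -1.1973) x1=(-1.5546, 0.4356) x2=(-0.8876, 1.3969) x3=(0.7232, 2.1680)
step 10: x0=(0.0458, -1.1703) x1=(-1.5828, 0.4540) x2=(-0.8742, 1.3814) x3=(0.7276, 2.1943)
step 11: x0=(0.0234, -1.1433) x1=(-1.6107, 0.4728) x2=(-0.8613, 1.3654) x3=(0.7319, 2.2205)
step 12: x0=(0.0009, -1.1162) x1=(-1.6381, 0.4920) x2=(-0.8488, 1.3488) x3=(0.7361, 2.2466)
step 13: x0=(-0.0215, -1.0892) x1=(-1.6652, 0.5116) x2=(-0.8368, 1.3317) x3=(0.7402, 2.2728)
step 14: x0=(-0.0440, -1.0622) x1=(-1.6919, 0.5316) x2=(-0.8253, 1.3141) x3=(0.7443, 2.2989)
step 15: x0=(-0.0664, -1.0352) x1=(-1.7182, 0.5520) x2=(-0.8143, 1.2959) x3=(0.7483, 2.3249)
step 16: x0=(-0.0889, -1.0081) x1=(-1.7441, 0.5727) x2=(-0.8038, 1.2774) x3=(0.7522, 2.3509)
step 17: x0=(-0.1114, -0.9811) x1=(-1.7696, 0.5937) x2=(-0.7939, 1.2584) x3=(0.7561, 2.3769)
step 18: x0=(-0.1339, -0.9540) x1=(-1.7946, 0.6150) x2=(-0.7845, 1.2390) x3=(0.7600, 2.4029)
step 19: x0=(-0.1563, -0.9270) x1=(-1.8192, 0.6366) x2=(-0.7757, 1.2193) x3=(0.7638, 2.4288)
step 20: x0=(-0.1788, -0.8999) x1=(-1.8433, 0.6584) x2=(-0.7674, 1.1993) x3=(0.7676, 2.4547)
step 21: x0=(-0.2013, -0.8728) x1=(-1.8671, 0.6804) x2=(-0.7597, 1.1790) x3=(0.7713, 2.4805)
step 22: x0=(-0.2238, -0.8457) x1=(-1.8904, 0.7026) x2=(-0.7524, 1.1585) x3=(0.7750, 2.5063)
step 23: x0=(-0.2463, -0.8186) x1=(-1.9133, 0.7249) x2=(-0.7457, 1.1377) x3=(0.7787, 2.5321)
step 24: x0=(-0.2688, -0.7915) x1=(-1.9359, 0.7474) x2=(-0.7395, 1.1168) x3=(0.7824, 2.5579)
step 25: x0=(-0.2914, -0.7643) x1=(-1.9581, 0.7700) x2=(-0.7337, 1.0957) x3=(0.7860, 2.5837)

(-0.7337, 1.0957)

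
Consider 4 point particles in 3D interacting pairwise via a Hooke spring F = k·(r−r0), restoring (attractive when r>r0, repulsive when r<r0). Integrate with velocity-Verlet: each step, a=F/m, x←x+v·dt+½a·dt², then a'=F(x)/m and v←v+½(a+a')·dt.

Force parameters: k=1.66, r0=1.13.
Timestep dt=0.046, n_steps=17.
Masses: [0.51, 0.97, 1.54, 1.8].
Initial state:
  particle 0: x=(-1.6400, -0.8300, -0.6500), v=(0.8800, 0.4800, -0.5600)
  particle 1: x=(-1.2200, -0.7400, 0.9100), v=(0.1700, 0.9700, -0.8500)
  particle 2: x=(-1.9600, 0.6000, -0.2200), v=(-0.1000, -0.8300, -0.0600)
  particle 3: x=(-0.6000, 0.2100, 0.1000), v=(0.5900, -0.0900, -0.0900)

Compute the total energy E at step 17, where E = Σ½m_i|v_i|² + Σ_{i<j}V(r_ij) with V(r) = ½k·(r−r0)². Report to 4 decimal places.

3.2195

step 0: x0=(-1.6400, -0.8300, -0.6500) x1=(-1.2200, -0.7400, 0.9100) x2=(-1.9600, 0.6000, -0.2200) x3=(-0.6000, 0.2100, 0.1000)
step 1: x0=(-1.5982, -0.8054, -0.6729) x1=(-1.2127, -0.6941, 0.8689) x2=(-1.9638, 0.5607, -0.2223) x3=(-0.5736, 0.2054, 0.0957)
step 2: x0=(-1.5541, -0.7762, -0.6904) x1=(-1.2065, -0.6461, 0.8243) x2=(-1.9661, 0.5193, -0.2237) x3=(-0.5486, 0.2002, 0.0911)
step 3: x0=(-1.5079, -0.7429, -0.7028) x1=(-1.2014, -0.5963, 0.7765) x2=(-1.9667, 0.4762, -0.2243) x3=(-0.5251, 0.1943, 0.0860)
step 4: x0=(-1.4599, -0.7059, -0.7103) x1=(-1.1971, -0.5452, 0.7259) x2=(-1.9658, 0.4317, -0.2243) x3=(-0.5029, 0.1878, 0.0805)
step 5: x0=(-1.4102, -0.6659, -0.7137) x1=(-1.1937, -0.4931, 0.6730) x2=(-1.9634, 0.3860, -0.2236) x3=(-0.4820, 0.1810, 0.0745)
step 6: x0=(-1.3592, -0.6233, -0.7135) x1=(-1.1910, -0.4403, 0.6183) x2=(-1.9595, 0.3394, -0.2224) x3=(-0.4622, 0.1738, 0.0680)
step 7: x0=(-1.3071, -0.5789, -0.7103) x1=(-1.1891, -0.3871, 0.5624) x2=(-1.9543, 0.2923, -0.2208) x3=(-0.4436, 0.1664, 0.0610)
step 8: x0=(-1.2540, -0.5330, -0.7048) x1=(-1.1877, -0.3339, 0.5056) x2=(-1.9479, 0.2447, -0.2188) x3=(-0.4260, 0.1590, 0.0535)
step 9: x0=(-1.2001, -0.4862, -0.6979) x1=(-1.1868, -0.2808, 0.4485) x2=(-1.9404, 0.1970, -0.2166) x3=(-0.4093, 0.1514, 0.0456)
step 10: x0=(-1.1456, -0.4390, -0.6903) x1=(-1.1863, -0.2281, 0.3916) x2=(-1.9321, 0.1493, -0.2143) x3=(-0.3932, 0.1439, 0.0372)
step 11: x0=(-1.0906, -0.3918, -0.6827) x1=(-1.1862, -0.1757, 0.3352) x2=(-1.9230, 0.1017, -0.2119) x3=(-0.3778, 0.1365, 0.0285)
step 12: x0=(-1.0353, -0.3448, -0.6758) x1=(-1.1862, -0.1237, 0.2797) x2=(-1.9133, 0.0543, -0.2095) x3=(-0.3629, 0.1292, 0.0195)
step 13: x0=(-0.9797, -0.2984, -0.6702) x1=(-1.1864, -0.0719, 0.2254) x2=(-1.9031, 0.0071, -0.2072) x3=(-0.3483, 0.1220, 0.0104)
step 14: x0=(-0.9240, -0.2526, -0.6665) x1=(-1.1867, -0.0203, 0.1725) x2=(-1.8926, -0.0399, -0.2050) x3=(-0.3341, 0.1150, 0.0011)
step 15: x0=(-0.8683, -0.2078, -0.6651) x1=(-1.1870, 0.0314, 0.1211) x2=(-1.8819, -0.0868, -0.2030) x3=(-0.3200, 0.1081, -0.0081)
step 16: x0=(-0.8128, -0.1639, -0.6663) x1=(-1.1874, 0.0834, 0.0711) x2=(-1.8708, -0.1337, -0.2013) x3=(-0.3060, 0.1012, -0.0173)
step 17: x0=(-0.7578, -0.1211, -0.6704) x1=(-1.1879, 0.1361, 0.0225) x2=(-1.8594, -0.1807, -0.1997) x3=(-0.2922, 0.0944, -0.0261)
step 0 velocities: v0=(0.8800, 0.4800, -0.5600) v1=(0.1700, 0.9700, -0.8500) v2=(-0.1000, -0.8300, -0.0600) v3=(0.5900, -0.0900, -0.0900)
step 0: KE=2.0258, PE=1.1925, E=3.2182
step 17 velocities: v0=(1.1886, 0.9177, -0.1213) v1=(-0.0140, 1.1547, -1.0429) v2=(0.2530, -1.0230, 0.0323) v3=(0.2997, -0.1484, -0.1893)
step 17: KE=2.7418, PE=0.4777, E=3.2195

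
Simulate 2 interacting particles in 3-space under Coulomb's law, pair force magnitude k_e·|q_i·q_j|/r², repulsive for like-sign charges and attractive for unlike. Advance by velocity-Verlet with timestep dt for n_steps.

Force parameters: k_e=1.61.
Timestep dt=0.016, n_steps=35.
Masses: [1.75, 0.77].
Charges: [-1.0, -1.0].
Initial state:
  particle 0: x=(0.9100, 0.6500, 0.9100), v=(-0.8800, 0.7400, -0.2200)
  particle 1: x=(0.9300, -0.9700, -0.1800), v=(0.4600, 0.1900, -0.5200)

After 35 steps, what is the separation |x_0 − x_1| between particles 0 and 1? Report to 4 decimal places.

step 0: x0=(0.9100, 0.6500, 0.9100) x1=(0.9300, -0.9700, -0.1800)
step 1: x0=(0.8959, 0.6619, 0.9065) x1=(0.9374, -0.9670, -0.1884)
step 2: x0=(0.8818, 0.6738, 0.9030) x1=(0.9447, -0.9642, -0.1968)
step 3: x0=(0.8678, 0.6857, 0.8996) x1=(0.9521, -0.9614, -0.2053)
step 4: x0=(0.8537, 0.6978, 0.8962) x1=(0.9595, -0.9588, -0.2139)
step 5: x0=(0.8396, 0.7098, 0.8928) x1=(0.9668, -0.9562, -0.2226)
step 6: x0=(0.8255, 0.7219, 0.8895) x1=(0.9742, -0.9538, -0.2313)
step 7: x0=(0.8114, 0.7341, 0.8862) x1=(0.9816, -0.9515, -0.2401)
step 8: x0=(0.7973, 0.7463, 0.8829) x1=(0.9890, -0.9493, -0.2490)
step 9: x0=(0.7832, 0.7586, 0.8797) x1=(0.9965, -0.9472, -0.2579)
step 10: x0=(0.7691, 0.7709, 0.8765) x1=(1.0039, -0.9452, -0.2670)
step 11: x0=(0.7549, 0.7832, 0.8733) x1=(1.0114, -0.9433, -0.2761)
step 12: x0=(0.7408, 0.7956, 0.8701) x1=(1.0188, -0.9415, -0.2852)
step 13: x0=(0.7267, 0.8080, 0.8670) x1=(1.0263, -0.9398, -0.2944)
step 14: x0=(0.7125, 0.8205, 0.8639) x1=(1.0338, -0.9383, -0.3037)
step 15: x0=(0.6984, 0.8330, 0.8608) x1=(1.0413, -0.9368, -0.3131)
step 16: x0=(0.6842, 0.8456, 0.8578) x1=(1.0488, -0.9354, -0.3225)
step 17: x0=(0.6701, 0.8582, 0.8548) x1=(1.0564, -0.9341, -0.3320)
step 18: x0=(0.6559, 0.8708, 0.8518) x1=(1.0640, -0.9328, -0.3415)
step 19: x0=(0.6417, 0.8835, 0.8489) x1=(1.0716, -0.9317, -0.3511)
step 20: x0=(0.6275, 0.8963, 0.8459) x1=(1.0792, -0.9307, -0.3608)
step 21: x0=(0.6133, 0.9090, 0.8430) x1=(1.0868, -0.9297, -0.3705)
step 22: x0=(0.5991, 0.9218, 0.8401) x1=(1.0945, -0.9289, -0.3803)
step 23: x0=(0.5849, 0.9346, 0.8373) x1=(1.1021, -0.9281, -0.3901)
step 24: x0=(0.5707, 0.9475, 0.8344) x1=(1.1098, -0.9274, -0.4000)
step 25: x0=(0.5564, 0.9604, 0.8316) x1=(1.1176, -0.9268, -0.4099)
step 26: x0=(0.5422, 0.9734, 0.8289) x1=(1.1253, -0.9263, -0.4199)
step 27: x0=(0.5279, 0.9864, 0.8261) x1=(1.1331, -0.9258, -0.4299)
step 28: x0=(0.5136, 0.9994, 0.8233) x1=(1.1409, -0.9254, -0.4400)
step 29: x0=(0.4994, 1.0124, 0.8206) x1=(1.1487, -0.9251, -0.4502)
step 30: x0=(0.4851, 1.0255, 0.8179) x1=(1.1566, -0.9249, -0.4604)
step 31: x0=(0.4708, 1.0386, 0.8153) x1=(1.1644, -0.9248, -0.4706)
step 32: x0=(0.4564, 1.0517, 0.8126) x1=(1.1723, -0.9247, -0.4809)
step 33: x0=(0.4421, 1.0649, 0.8100) x1=(1.1803, -0.9247, -0.4912)
step 34: x0=(0.4278, 1.0781, 0.8074) x1=(1.1882, -0.9247, -0.5016)
step 35: x0=(0.4134, 1.0914, 0.8048) x1=(1.1962, -0.9249, -0.5120)

2.5321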